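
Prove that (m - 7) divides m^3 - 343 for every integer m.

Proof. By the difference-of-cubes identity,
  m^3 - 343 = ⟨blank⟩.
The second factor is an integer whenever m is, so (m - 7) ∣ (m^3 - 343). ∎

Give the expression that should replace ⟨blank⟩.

a^3 - b^3 = (a - b)(a^2 + ab + b^2). With a = m, b = 7:
m^3 - 343 = (m - 7)(m^2 + 7m + 49).

(m - 7)(m^2 + 7m + 49)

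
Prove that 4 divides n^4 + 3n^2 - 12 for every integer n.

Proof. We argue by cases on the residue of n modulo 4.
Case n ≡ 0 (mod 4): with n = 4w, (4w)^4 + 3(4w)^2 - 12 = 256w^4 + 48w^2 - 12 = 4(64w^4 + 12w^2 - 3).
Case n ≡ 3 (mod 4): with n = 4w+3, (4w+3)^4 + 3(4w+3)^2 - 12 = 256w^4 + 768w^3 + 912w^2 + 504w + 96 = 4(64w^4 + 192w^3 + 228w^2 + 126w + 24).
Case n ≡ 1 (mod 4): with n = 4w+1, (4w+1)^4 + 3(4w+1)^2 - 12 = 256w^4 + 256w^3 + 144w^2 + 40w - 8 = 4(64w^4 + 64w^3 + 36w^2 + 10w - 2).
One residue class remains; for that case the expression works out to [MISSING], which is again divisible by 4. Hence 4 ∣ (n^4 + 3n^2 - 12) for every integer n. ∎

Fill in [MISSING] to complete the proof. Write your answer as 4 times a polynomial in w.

4(64w^4 + 128w^3 + 108w^2 + 44w + 4)

The residues treated are {0, 3, 1}, so the missing case is n ≡ 2 (mod 4); write n = 4w+2.
Then (4w+2)^4 + 3(4w+2)^2 - 12 = 256w^4 + 512w^3 + 432w^2 + 176w + 16 = 4(64w^4 + 128w^3 + 108w^2 + 44w + 4).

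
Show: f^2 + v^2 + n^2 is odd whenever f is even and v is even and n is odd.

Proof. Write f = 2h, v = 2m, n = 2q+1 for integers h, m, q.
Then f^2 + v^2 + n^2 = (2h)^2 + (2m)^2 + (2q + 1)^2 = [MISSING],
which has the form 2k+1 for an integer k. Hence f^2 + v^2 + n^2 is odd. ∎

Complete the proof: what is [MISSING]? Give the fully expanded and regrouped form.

2(2h^2 + 2m^2 + 2q^2 + 2q) + 1

(2h)^2 + (2m)^2 + (2q + 1)^2 = 4h^2 + 4m^2 + 4q^2 + 4q + 1
= 2(2h^2 + 2m^2 + 2q^2 + 2q) + 1.
Since 2h^2 + 2m^2 + 2q^2 + 2q is an integer, the sum of squares is of the form 2k+1 for an integer k.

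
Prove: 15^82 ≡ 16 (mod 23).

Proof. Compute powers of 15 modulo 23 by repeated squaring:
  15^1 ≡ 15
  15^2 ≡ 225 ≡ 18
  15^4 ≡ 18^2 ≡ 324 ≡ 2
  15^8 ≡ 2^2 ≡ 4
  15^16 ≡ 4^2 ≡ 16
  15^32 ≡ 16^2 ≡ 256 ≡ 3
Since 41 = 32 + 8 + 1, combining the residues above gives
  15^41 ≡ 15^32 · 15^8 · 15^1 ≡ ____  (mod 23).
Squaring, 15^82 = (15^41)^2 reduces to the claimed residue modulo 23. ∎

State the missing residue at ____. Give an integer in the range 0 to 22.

19

Multiply the listed residues: 3 · 4 · 15 = 12 → 180.
Reducing modulo 23: 180 = 7·23 + 19, so 15^41 ≡ 19.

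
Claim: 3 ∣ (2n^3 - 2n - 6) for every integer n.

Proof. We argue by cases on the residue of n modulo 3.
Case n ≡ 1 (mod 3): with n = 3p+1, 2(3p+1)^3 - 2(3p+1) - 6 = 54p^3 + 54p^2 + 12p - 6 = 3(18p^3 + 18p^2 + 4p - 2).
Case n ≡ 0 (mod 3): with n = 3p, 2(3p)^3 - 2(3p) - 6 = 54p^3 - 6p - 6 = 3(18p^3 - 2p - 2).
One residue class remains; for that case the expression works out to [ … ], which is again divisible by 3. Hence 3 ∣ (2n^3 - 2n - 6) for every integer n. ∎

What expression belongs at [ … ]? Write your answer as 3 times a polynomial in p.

Only n ≡ 2 (mod 3) is unaccounted for. Put n = 3p+2:
2(3p+2)^3 - 2(3p+2) - 6 expands to 54p^3 + 108p^2 + 66p + 6,
and factoring out 3 leaves 3(18p^3 + 36p^2 + 22p + 2).

3(18p^3 + 36p^2 + 22p + 2)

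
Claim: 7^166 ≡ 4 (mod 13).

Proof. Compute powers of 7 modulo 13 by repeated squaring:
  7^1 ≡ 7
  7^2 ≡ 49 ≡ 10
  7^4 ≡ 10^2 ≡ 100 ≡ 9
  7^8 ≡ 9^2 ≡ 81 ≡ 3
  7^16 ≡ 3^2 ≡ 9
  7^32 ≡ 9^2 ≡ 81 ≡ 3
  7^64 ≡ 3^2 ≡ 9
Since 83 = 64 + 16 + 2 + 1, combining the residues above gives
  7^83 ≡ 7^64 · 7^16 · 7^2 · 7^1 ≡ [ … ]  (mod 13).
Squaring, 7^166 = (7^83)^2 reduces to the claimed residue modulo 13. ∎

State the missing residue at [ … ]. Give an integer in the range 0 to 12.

Multiply the listed residues: 9 · 9 · 10 · 7 = 81 → 810 → 5670.
Reducing modulo 13: 5670 = 436·13 + 2, so 7^83 ≡ 2.

2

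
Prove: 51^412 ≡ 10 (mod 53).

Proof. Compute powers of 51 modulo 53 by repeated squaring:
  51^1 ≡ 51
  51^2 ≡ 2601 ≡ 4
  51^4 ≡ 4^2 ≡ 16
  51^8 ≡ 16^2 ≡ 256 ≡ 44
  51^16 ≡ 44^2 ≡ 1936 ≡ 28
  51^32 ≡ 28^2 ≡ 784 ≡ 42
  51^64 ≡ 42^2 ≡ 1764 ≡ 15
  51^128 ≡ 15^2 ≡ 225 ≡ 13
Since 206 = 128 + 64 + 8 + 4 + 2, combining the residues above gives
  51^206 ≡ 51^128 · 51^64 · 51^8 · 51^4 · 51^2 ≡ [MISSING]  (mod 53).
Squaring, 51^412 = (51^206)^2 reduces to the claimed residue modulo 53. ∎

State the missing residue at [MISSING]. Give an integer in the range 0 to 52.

Multiply the listed residues: 13 · 15 · 44 · 16 · 4 = 195 → 8580 → 137280 → 549120.
Reducing modulo 53: 549120 = 10360·53 + 40, so 51^206 ≡ 40.

40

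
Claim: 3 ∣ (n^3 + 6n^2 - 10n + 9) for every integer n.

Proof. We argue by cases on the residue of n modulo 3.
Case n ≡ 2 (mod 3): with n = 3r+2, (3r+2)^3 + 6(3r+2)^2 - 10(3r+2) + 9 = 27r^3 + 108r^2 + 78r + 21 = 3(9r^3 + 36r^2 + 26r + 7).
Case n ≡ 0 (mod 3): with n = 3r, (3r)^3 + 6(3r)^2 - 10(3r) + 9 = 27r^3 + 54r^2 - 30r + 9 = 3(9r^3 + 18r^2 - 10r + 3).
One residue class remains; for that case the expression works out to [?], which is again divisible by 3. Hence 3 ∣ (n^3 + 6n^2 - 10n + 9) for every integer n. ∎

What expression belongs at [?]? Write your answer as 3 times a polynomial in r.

The residues treated are {2, 0}, so the missing case is n ≡ 1 (mod 3); write n = 3r+1.
Then (3r+1)^3 + 6(3r+1)^2 - 10(3r+1) + 9 = 27r^3 + 81r^2 + 15r + 6 = 3(9r^3 + 27r^2 + 5r + 2).

3(9r^3 + 27r^2 + 5r + 2)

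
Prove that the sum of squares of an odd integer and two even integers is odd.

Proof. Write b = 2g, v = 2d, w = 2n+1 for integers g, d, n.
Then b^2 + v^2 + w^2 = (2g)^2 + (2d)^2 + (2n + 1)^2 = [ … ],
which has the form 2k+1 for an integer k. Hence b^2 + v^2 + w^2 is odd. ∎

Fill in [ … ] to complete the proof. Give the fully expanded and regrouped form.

(2g)^2 + (2d)^2 + (2n + 1)^2 = 4d^2 + 4g^2 + 4n^2 + 4n + 1
= 2(2d^2 + 2g^2 + 2n^2 + 2n) + 1.
Since 2d^2 + 2g^2 + 2n^2 + 2n is an integer, the sum of squares is of the form 2k+1 for an integer k.

2(2d^2 + 2g^2 + 2n^2 + 2n) + 1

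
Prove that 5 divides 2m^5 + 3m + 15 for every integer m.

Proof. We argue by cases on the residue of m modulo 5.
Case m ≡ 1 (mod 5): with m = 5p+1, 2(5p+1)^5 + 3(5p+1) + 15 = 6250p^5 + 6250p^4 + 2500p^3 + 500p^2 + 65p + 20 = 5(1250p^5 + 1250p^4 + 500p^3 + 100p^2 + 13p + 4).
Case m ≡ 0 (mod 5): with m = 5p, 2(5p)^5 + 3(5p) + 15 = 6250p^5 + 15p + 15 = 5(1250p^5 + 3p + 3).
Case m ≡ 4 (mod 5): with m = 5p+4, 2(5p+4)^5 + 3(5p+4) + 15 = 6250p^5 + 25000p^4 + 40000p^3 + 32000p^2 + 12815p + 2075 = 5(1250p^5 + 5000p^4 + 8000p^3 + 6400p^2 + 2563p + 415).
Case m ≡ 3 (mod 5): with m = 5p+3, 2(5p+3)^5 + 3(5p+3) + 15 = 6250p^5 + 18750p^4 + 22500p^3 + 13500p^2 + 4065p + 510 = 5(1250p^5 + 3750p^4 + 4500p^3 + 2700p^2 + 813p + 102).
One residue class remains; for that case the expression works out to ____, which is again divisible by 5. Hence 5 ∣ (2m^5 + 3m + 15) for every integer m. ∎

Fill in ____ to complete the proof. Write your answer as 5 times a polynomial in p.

The residues treated are {1, 0, 4, 3}, so the missing case is m ≡ 2 (mod 5); write m = 5p+2.
Then 2(5p+2)^5 + 3(5p+2) + 15 = 6250p^5 + 12500p^4 + 10000p^3 + 4000p^2 + 815p + 85 = 5(1250p^5 + 2500p^4 + 2000p^3 + 800p^2 + 163p + 17).

5(1250p^5 + 2500p^4 + 2000p^3 + 800p^2 + 163p + 17)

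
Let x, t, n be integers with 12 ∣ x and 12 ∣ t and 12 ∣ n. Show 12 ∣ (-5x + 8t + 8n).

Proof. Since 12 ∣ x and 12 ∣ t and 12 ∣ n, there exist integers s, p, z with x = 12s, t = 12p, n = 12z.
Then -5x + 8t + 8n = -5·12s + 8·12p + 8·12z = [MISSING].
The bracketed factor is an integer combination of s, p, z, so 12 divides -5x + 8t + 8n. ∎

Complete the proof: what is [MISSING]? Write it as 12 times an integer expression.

12(8p - 5s + 8z)

Each term has a factor of 12: -5·12s + 8·12p + 8·12z = 12·(8p - 5s + 8z).
Since 8p - 5s + 8z is an integer, 12 ∣ (-5x + 8t + 8n).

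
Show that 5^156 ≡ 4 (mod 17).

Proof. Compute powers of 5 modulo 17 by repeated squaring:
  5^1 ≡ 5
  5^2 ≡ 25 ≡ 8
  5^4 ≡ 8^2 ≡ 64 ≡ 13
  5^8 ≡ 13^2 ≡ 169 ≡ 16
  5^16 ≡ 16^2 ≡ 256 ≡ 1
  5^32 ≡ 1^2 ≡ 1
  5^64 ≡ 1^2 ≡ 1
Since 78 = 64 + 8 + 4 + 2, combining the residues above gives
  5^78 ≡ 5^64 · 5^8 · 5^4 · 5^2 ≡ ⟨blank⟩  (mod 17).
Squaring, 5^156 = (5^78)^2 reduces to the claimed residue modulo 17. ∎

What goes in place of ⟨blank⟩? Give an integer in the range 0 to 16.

Multiply the listed residues: 1 · 16 · 13 · 8 = 16 → 208 → 1664.
Reducing modulo 17: 1664 = 97·17 + 15, so 5^78 ≡ 15.

15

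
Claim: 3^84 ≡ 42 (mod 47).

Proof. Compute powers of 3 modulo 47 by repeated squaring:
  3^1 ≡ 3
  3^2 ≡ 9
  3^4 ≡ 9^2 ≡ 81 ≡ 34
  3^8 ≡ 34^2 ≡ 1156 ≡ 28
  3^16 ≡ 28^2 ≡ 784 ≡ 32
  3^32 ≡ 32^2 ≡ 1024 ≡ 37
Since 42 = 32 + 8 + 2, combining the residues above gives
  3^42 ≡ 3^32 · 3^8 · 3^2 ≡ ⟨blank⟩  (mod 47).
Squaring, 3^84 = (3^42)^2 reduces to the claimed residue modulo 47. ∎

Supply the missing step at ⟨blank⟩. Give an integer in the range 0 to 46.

18

Multiply the listed residues: 37 · 28 · 9 = 1036 → 9324.
Reducing modulo 47: 9324 = 198·47 + 18, so 3^42 ≡ 18.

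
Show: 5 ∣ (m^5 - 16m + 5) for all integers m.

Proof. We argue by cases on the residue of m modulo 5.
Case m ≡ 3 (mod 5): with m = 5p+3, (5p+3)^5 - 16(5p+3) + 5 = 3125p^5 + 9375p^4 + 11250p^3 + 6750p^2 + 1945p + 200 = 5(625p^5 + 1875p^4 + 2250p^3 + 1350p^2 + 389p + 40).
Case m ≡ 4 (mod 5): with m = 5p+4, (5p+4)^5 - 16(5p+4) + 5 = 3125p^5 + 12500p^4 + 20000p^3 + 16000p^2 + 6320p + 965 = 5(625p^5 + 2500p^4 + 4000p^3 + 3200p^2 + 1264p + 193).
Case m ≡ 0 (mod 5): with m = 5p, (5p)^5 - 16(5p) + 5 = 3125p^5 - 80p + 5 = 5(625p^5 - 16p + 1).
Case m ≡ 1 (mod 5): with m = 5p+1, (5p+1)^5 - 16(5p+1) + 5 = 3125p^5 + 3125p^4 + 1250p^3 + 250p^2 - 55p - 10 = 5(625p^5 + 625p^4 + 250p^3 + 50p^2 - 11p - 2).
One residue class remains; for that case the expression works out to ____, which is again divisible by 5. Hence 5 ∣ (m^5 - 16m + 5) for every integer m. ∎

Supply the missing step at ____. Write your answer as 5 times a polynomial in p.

Only m ≡ 2 (mod 5) is unaccounted for. Put m = 5p+2:
(5p+2)^5 - 16(5p+2) + 5 expands to 3125p^5 + 6250p^4 + 5000p^3 + 2000p^2 + 320p + 5,
and factoring out 5 leaves 5(625p^5 + 1250p^4 + 1000p^3 + 400p^2 + 64p + 1).

5(625p^5 + 1250p^4 + 1000p^3 + 400p^2 + 64p + 1)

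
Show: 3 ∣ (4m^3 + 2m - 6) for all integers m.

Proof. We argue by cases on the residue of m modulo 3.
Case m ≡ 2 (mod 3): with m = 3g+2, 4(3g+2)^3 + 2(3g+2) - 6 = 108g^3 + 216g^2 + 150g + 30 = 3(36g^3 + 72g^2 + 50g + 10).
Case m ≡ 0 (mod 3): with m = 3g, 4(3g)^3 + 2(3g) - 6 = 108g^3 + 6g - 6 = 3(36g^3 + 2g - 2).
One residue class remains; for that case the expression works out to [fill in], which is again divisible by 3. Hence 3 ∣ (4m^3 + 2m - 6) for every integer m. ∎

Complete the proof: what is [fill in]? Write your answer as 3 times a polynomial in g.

3(36g^3 + 36g^2 + 14g)

Only m ≡ 1 (mod 3) is unaccounted for. Put m = 3g+1:
4(3g+1)^3 + 2(3g+1) - 6 expands to 108g^3 + 108g^2 + 42g,
and factoring out 3 leaves 3(36g^3 + 36g^2 + 14g).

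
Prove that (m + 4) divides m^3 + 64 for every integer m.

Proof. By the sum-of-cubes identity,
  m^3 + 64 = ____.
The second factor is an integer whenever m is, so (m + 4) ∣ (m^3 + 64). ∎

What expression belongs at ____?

a^3 + b^3 = (a + b)(a^2 - ab + b^2). With a = m, b = 4:
m^3 + 64 = (m + 4)(m^2 - 4m + 16).

(m + 4)(m^2 - 4m + 16)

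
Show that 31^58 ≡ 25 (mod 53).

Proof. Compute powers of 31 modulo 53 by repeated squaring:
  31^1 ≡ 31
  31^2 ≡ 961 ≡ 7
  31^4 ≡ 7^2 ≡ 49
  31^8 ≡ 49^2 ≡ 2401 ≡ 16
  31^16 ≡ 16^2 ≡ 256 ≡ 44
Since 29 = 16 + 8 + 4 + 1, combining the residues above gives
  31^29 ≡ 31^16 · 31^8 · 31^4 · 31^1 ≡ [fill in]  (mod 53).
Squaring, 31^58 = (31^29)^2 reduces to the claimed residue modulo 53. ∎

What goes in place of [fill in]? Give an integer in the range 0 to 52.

48

Multiply the listed residues: 44 · 16 · 49 · 31 = 704 → 34496 → 1069376.
Reducing modulo 53: 1069376 = 20176·53 + 48, so 31^29 ≡ 48.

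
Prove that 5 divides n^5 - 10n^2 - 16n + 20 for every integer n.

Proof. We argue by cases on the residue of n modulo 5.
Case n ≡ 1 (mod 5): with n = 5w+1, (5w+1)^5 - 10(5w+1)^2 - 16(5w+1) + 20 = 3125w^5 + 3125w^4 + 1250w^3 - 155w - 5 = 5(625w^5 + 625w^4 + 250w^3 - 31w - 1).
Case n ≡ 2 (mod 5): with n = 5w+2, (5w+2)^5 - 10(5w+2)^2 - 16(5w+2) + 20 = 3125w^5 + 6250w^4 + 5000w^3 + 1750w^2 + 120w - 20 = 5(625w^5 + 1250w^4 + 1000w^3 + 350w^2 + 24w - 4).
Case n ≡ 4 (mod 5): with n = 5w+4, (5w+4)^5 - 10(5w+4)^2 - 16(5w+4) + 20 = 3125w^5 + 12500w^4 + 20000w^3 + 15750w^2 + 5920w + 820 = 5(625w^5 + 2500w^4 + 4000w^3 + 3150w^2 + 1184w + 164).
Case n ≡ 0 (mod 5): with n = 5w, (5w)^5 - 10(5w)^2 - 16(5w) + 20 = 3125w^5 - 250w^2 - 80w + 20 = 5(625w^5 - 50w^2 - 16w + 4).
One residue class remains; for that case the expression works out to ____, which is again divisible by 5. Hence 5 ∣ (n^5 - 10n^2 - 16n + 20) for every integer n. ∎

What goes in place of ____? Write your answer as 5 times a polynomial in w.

5(625w^5 + 1875w^4 + 2250w^3 + 1300w^2 + 329w + 25)

The residues treated are {1, 2, 4, 0}, so the missing case is n ≡ 3 (mod 5); write n = 5w+3.
Then (5w+3)^5 - 10(5w+3)^2 - 16(5w+3) + 20 = 3125w^5 + 9375w^4 + 11250w^3 + 6500w^2 + 1645w + 125 = 5(625w^5 + 1875w^4 + 2250w^3 + 1300w^2 + 329w + 25).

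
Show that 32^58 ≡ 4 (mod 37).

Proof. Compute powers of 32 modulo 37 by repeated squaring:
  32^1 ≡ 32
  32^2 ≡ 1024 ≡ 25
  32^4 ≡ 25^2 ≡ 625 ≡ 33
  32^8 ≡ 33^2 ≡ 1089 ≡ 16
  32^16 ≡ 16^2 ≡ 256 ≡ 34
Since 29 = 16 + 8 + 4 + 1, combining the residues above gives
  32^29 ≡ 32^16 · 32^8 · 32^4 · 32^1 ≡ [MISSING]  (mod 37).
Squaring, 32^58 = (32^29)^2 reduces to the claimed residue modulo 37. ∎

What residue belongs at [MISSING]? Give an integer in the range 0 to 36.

2

32^16 · 32^8 · 32^4 · 32^1 ≡ 34 · 16 · 33 · 32 = 574464.
574464 mod 37 = 2, so 32^29 ≡ 2 (mod 37).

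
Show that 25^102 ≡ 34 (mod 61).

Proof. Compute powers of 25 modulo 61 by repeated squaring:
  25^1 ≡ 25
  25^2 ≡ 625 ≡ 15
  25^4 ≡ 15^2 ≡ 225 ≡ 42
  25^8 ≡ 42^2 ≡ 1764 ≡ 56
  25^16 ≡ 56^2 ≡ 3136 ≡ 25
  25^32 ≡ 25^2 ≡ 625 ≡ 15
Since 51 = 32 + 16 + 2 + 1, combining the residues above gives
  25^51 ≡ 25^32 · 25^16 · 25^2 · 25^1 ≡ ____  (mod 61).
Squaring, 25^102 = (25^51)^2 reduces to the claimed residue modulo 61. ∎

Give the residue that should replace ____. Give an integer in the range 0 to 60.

20

25^32 · 25^16 · 25^2 · 25^1 ≡ 15 · 25 · 15 · 25 = 140625.
140625 mod 61 = 20, so 25^51 ≡ 20 (mod 61).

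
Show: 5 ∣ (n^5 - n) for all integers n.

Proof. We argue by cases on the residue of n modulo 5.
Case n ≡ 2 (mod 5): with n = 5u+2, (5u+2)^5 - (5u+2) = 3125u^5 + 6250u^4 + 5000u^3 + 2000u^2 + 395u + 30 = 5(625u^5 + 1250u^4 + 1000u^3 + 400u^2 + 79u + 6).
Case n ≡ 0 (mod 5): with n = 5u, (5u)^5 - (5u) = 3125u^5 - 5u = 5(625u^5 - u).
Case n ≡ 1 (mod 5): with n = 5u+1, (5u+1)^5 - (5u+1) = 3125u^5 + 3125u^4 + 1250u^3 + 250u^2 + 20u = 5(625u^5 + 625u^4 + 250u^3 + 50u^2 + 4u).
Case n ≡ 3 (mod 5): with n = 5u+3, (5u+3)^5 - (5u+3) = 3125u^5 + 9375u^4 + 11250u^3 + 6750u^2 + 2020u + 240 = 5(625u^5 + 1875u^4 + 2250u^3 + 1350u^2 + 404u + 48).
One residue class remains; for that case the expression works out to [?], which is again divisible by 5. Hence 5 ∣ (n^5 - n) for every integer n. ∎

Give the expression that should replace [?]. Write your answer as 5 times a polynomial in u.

5(625u^5 + 2500u^4 + 4000u^3 + 3200u^2 + 1279u + 204)

The residues treated are {2, 0, 1, 3}, so the missing case is n ≡ 4 (mod 5); write n = 5u+4.
Then (5u+4)^5 - (5u+4) = 3125u^5 + 12500u^4 + 20000u^3 + 16000u^2 + 6395u + 1020 = 5(625u^5 + 2500u^4 + 4000u^3 + 3200u^2 + 1279u + 204).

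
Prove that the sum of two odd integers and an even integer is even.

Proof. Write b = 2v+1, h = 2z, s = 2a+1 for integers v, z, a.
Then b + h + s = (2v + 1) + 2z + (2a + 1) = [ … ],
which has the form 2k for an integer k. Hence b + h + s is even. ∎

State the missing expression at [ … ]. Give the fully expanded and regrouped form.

2(a + v + z + 1)

Expanding: (2v + 1) + 2z + (2a + 1) = 2a + 2v + 2z + 2.
Every term is even; pulling out the factor of 2 gives 2(a + v + z + 1).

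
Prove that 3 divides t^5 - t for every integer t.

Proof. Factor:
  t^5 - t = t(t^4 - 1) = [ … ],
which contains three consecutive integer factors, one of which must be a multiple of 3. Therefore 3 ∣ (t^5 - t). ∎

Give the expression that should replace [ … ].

t^4 - 1 = (t^2 - 1)(t^2 + 1), and t^2 - 1 = (t-1)(t+1).
So t(t^4 - 1) = (t - 1)t(t + 1)(t^2 + 1).

(t - 1)t(t + 1)(t^2 + 1)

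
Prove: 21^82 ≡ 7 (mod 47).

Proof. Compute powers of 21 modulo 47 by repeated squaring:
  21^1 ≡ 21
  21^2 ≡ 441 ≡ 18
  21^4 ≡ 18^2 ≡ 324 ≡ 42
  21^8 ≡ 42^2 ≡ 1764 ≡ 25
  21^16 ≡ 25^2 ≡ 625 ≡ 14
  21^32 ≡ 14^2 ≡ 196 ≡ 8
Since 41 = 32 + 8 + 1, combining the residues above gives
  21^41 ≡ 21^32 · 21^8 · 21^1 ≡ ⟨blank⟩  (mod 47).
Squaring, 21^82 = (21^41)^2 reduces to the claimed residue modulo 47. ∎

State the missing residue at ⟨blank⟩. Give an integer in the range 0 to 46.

17

Multiply the listed residues: 8 · 25 · 21 = 200 → 4200.
Reducing modulo 47: 4200 = 89·47 + 17, so 21^41 ≡ 17.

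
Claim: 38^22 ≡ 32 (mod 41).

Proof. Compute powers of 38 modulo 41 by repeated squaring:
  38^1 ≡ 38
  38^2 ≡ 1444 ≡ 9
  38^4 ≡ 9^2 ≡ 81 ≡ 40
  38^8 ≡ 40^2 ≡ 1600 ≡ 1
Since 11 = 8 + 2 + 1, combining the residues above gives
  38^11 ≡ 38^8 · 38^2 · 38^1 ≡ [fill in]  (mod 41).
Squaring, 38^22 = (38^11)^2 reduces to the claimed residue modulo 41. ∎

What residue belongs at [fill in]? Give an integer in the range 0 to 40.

Multiply the listed residues: 1 · 9 · 38 = 9 → 342.
Reducing modulo 41: 342 = 8·41 + 14, so 38^11 ≡ 14.

14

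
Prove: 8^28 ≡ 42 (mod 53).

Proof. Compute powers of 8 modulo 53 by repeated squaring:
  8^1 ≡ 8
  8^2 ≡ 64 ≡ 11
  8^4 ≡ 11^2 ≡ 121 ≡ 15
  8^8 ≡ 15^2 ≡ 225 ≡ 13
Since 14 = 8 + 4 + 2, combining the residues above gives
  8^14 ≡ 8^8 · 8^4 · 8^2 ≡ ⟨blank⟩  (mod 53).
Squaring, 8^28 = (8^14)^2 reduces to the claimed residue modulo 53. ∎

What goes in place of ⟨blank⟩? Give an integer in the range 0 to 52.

25

8^8 · 8^4 · 8^2 ≡ 13 · 15 · 11 = 2145.
2145 mod 53 = 25, so 8^14 ≡ 25 (mod 53).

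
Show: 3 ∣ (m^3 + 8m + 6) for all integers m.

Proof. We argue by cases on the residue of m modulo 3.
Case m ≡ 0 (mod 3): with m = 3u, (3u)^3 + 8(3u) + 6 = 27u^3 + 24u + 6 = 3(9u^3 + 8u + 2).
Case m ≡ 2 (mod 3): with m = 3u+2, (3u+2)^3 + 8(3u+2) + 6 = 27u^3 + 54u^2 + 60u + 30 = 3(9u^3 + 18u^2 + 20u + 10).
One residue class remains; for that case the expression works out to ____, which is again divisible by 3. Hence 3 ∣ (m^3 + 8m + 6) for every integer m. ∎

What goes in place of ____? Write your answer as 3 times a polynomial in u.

The residues treated are {0, 2}, so the missing case is m ≡ 1 (mod 3); write m = 3u+1.
Then (3u+1)^3 + 8(3u+1) + 6 = 27u^3 + 27u^2 + 33u + 15 = 3(9u^3 + 9u^2 + 11u + 5).

3(9u^3 + 9u^2 + 11u + 5)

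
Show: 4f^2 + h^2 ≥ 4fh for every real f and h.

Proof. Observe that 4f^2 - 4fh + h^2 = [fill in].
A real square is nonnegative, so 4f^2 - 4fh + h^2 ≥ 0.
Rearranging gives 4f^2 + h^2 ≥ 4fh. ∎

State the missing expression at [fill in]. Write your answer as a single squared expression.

The leading and trailing coefficients are 2^2 and 1^2, and 4 = 2·2·1, so the trinomial is (2f - h)^2.
Hence 4f^2 - 4fh + h^2 ≥ 0.

(2f - h)^2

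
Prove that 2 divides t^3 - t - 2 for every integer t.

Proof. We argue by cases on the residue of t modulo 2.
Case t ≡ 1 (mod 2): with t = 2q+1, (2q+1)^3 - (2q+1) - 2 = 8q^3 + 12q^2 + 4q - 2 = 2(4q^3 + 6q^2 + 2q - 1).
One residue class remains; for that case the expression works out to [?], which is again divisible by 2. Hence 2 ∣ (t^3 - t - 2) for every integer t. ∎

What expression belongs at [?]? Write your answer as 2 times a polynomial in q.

2(4q^3 - q - 1)

Only t ≡ 0 (mod 2) is unaccounted for. Put t = 2q:
(2q)^3 - (2q) - 2 expands to 8q^3 - 2q - 2,
and factoring out 2 leaves 2(4q^3 - q - 1).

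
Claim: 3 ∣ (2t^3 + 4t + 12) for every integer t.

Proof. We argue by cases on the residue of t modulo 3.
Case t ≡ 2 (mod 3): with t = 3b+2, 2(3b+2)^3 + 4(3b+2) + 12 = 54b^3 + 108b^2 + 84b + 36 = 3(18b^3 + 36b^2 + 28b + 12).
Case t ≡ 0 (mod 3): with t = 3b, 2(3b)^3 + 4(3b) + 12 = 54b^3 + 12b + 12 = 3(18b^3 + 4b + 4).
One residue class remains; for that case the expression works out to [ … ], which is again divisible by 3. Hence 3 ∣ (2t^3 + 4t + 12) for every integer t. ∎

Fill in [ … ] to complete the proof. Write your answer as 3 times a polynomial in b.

3(18b^3 + 18b^2 + 10b + 6)

The residues treated are {2, 0}, so the missing case is t ≡ 1 (mod 3); write t = 3b+1.
Then 2(3b+1)^3 + 4(3b+1) + 12 = 54b^3 + 54b^2 + 30b + 18 = 3(18b^3 + 18b^2 + 10b + 6).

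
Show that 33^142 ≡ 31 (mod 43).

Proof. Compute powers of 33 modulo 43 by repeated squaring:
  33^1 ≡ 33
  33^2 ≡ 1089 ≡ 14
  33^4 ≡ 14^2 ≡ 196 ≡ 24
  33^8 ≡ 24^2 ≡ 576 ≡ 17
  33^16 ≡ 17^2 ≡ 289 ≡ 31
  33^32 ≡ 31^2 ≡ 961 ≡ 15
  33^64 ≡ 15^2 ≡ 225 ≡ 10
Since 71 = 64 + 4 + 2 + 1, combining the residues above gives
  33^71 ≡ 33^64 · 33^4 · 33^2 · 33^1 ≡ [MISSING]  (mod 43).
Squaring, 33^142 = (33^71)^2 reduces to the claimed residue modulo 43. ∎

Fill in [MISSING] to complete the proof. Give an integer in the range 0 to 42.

26

Multiply the listed residues: 10 · 24 · 14 · 33 = 240 → 3360 → 110880.
Reducing modulo 43: 110880 = 2578·43 + 26, so 33^71 ≡ 26.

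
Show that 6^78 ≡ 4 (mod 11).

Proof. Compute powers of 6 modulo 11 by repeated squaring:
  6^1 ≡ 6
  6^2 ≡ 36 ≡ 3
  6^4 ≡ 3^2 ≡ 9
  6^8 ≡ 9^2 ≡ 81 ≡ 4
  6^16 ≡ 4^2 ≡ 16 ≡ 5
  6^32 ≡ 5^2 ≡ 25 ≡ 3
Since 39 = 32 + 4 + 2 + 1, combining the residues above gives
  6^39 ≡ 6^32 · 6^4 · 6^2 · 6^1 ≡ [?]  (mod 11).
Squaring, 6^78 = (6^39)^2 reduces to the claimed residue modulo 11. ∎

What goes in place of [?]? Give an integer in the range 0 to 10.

Multiply the listed residues: 3 · 9 · 3 · 6 = 27 → 81 → 486.
Reducing modulo 11: 486 = 44·11 + 2, so 6^39 ≡ 2.

2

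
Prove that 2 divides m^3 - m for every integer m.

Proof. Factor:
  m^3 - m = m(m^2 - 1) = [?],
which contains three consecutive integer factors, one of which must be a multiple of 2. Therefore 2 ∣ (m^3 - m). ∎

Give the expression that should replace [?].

(m - 1)m(m + 1)

m(m^2 - 1) = m(m - 1)(m + 1) = (m - 1)m(m + 1).
These three factors are consecutive integers, so their product is divisible by 2.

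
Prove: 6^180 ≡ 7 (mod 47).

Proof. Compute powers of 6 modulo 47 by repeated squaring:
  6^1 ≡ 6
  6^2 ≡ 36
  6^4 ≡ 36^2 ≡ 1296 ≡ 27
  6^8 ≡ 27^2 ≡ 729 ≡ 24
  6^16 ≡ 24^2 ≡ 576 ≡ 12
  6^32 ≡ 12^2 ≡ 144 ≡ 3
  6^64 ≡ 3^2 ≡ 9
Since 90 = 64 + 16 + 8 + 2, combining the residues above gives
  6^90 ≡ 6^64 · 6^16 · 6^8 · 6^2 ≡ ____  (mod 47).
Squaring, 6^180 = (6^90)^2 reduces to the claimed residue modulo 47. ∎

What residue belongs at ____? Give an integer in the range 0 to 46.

Multiply the listed residues: 9 · 12 · 24 · 36 = 108 → 2592 → 93312.
Reducing modulo 47: 93312 = 1985·47 + 17, so 6^90 ≡ 17.

17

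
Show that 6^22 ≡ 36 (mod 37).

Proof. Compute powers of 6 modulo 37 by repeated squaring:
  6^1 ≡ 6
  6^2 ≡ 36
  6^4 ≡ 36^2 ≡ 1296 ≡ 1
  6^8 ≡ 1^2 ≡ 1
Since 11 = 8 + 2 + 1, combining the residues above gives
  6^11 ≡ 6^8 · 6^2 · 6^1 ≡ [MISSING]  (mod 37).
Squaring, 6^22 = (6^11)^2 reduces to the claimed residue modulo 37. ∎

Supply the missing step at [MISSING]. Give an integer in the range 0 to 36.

31

Multiply the listed residues: 1 · 36 · 6 = 36 → 216.
Reducing modulo 37: 216 = 5·37 + 31, so 6^11 ≡ 31.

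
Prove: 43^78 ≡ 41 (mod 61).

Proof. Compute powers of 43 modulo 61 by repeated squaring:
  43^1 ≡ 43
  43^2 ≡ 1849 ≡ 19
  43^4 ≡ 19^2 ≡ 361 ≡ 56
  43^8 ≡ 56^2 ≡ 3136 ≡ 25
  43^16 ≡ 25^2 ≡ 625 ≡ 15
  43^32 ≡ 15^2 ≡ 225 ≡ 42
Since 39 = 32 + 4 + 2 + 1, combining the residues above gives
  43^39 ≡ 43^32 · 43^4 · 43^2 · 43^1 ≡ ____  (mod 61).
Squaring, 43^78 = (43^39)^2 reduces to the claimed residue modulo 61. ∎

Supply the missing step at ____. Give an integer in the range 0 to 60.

23

43^32 · 43^4 · 43^2 · 43^1 ≡ 42 · 56 · 19 · 43 = 1921584.
1921584 mod 61 = 23, so 43^39 ≡ 23 (mod 61).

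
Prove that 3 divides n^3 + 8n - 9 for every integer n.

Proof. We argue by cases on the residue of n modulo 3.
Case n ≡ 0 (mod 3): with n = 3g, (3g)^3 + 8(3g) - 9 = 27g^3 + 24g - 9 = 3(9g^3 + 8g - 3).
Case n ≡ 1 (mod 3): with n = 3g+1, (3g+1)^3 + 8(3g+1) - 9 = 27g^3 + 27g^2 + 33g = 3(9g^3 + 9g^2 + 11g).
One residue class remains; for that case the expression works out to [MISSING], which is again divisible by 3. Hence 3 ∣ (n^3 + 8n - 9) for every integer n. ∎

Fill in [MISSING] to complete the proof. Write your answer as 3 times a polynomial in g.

3(9g^3 + 18g^2 + 20g + 5)

The residues treated are {0, 1}, so the missing case is n ≡ 2 (mod 3); write n = 3g+2.
Then (3g+2)^3 + 8(3g+2) - 9 = 27g^3 + 54g^2 + 60g + 15 = 3(9g^3 + 18g^2 + 20g + 5).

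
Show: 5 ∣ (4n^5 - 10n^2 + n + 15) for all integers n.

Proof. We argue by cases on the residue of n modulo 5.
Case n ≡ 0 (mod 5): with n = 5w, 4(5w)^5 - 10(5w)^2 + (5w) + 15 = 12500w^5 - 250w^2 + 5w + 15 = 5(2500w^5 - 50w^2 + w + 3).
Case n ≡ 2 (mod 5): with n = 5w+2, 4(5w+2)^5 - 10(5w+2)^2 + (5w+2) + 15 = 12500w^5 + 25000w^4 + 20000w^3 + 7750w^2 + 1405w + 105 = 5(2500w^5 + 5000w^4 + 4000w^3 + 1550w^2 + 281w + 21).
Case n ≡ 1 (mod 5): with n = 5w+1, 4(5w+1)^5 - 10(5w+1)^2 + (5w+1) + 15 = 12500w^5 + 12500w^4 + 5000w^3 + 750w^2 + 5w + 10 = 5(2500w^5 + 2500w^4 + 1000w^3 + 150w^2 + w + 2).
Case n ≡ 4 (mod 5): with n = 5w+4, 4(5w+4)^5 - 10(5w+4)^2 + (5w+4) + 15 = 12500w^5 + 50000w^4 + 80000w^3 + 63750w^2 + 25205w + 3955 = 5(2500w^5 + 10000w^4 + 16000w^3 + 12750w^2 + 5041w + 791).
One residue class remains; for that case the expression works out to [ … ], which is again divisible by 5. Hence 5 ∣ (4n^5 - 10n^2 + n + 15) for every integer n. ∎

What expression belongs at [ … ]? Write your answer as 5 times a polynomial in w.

5(2500w^5 + 7500w^4 + 9000w^3 + 5350w^2 + 1561w + 180)

Only n ≡ 3 (mod 5) is unaccounted for. Put n = 5w+3:
4(5w+3)^5 - 10(5w+3)^2 + (5w+3) + 15 expands to 12500w^5 + 37500w^4 + 45000w^3 + 26750w^2 + 7805w + 900,
and factoring out 5 leaves 5(2500w^5 + 7500w^4 + 9000w^3 + 5350w^2 + 1561w + 180).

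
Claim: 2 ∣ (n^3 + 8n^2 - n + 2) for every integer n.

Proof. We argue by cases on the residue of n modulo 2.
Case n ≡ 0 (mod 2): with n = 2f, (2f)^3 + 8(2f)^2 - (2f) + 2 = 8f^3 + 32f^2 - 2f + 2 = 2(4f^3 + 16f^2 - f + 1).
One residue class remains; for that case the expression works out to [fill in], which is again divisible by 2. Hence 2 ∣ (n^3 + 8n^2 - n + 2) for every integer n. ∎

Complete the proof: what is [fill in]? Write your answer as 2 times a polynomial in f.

The residues treated are {0}, so the missing case is n ≡ 1 (mod 2); write n = 2f+1.
Then (2f+1)^3 + 8(2f+1)^2 - (2f+1) + 2 = 8f^3 + 44f^2 + 36f + 10 = 2(4f^3 + 22f^2 + 18f + 5).

2(4f^3 + 22f^2 + 18f + 5)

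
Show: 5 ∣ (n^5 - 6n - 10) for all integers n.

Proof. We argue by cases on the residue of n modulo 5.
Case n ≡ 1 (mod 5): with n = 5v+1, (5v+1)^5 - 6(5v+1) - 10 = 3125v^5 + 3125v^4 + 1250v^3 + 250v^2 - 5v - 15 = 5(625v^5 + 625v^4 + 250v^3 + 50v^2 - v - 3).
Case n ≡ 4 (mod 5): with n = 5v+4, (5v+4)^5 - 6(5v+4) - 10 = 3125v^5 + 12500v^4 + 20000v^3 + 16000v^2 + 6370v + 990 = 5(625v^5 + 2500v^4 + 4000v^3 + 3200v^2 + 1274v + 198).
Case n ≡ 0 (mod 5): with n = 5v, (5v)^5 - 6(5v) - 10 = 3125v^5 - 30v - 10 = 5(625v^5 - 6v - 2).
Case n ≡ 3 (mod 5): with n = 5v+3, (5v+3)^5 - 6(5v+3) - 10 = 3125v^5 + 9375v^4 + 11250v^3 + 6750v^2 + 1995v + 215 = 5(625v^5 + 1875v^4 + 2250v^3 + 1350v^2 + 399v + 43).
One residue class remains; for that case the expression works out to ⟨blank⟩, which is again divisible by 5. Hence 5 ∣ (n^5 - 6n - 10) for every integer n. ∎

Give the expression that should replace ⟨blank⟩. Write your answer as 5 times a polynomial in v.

5(625v^5 + 1250v^4 + 1000v^3 + 400v^2 + 74v + 2)

The residues treated are {1, 4, 0, 3}, so the missing case is n ≡ 2 (mod 5); write n = 5v+2.
Then (5v+2)^5 - 6(5v+2) - 10 = 3125v^5 + 6250v^4 + 5000v^3 + 2000v^2 + 370v + 10 = 5(625v^5 + 1250v^4 + 1000v^3 + 400v^2 + 74v + 2).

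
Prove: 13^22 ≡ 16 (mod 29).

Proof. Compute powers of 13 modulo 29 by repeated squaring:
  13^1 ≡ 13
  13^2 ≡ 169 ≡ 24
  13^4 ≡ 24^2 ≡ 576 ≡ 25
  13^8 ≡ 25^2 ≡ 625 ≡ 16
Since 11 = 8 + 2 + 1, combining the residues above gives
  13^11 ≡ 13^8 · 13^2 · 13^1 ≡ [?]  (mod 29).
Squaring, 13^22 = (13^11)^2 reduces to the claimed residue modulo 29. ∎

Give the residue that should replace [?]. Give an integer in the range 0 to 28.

4

Multiply the listed residues: 16 · 24 · 13 = 384 → 4992.
Reducing modulo 29: 4992 = 172·29 + 4, so 13^11 ≡ 4.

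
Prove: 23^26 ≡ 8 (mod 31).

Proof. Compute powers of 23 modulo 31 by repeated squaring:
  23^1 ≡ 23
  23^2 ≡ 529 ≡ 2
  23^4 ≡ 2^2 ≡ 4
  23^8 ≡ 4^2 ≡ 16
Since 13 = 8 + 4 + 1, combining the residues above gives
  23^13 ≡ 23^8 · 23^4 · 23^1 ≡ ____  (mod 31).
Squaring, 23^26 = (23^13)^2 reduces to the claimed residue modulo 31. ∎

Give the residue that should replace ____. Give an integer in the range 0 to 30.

15

23^8 · 23^4 · 23^1 ≡ 16 · 4 · 23 = 1472.
1472 mod 31 = 15, so 23^13 ≡ 15 (mod 31).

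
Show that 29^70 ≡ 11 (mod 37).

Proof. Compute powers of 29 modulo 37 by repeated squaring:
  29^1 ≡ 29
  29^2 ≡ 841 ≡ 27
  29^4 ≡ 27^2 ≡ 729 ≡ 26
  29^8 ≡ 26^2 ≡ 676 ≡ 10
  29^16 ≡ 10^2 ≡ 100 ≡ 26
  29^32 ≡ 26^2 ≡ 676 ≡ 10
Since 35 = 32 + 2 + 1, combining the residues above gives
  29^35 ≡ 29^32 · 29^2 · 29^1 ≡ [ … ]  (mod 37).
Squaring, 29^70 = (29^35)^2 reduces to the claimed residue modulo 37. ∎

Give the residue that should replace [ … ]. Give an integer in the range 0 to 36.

23

29^32 · 29^2 · 29^1 ≡ 10 · 27 · 29 = 7830.
7830 mod 37 = 23, so 29^35 ≡ 23 (mod 37).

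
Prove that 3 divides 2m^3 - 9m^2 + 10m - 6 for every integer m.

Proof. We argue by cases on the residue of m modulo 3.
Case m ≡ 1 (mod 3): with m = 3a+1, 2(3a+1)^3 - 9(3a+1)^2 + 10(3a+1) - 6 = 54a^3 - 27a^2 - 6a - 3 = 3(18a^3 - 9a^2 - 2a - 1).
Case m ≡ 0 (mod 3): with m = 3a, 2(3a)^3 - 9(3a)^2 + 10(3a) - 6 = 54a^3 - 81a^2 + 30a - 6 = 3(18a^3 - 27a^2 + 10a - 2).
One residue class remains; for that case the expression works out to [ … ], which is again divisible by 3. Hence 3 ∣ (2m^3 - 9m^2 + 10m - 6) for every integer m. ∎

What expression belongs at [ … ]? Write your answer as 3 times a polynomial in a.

Only m ≡ 2 (mod 3) is unaccounted for. Put m = 3a+2:
2(3a+2)^3 - 9(3a+2)^2 + 10(3a+2) - 6 expands to 54a^3 + 27a^2 - 6a - 6,
and factoring out 3 leaves 3(18a^3 + 9a^2 - 2a - 2).

3(18a^3 + 9a^2 - 2a - 2)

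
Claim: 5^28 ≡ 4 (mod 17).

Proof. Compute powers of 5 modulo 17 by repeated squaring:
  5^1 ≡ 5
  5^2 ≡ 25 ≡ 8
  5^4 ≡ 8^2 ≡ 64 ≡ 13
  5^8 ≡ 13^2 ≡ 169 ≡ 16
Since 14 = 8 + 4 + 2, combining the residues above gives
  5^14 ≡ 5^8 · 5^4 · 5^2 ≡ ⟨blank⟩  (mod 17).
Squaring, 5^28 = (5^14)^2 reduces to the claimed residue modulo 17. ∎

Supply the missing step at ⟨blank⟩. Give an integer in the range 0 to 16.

15

5^8 · 5^4 · 5^2 ≡ 16 · 13 · 8 = 1664.
1664 mod 17 = 15, so 5^14 ≡ 15 (mod 17).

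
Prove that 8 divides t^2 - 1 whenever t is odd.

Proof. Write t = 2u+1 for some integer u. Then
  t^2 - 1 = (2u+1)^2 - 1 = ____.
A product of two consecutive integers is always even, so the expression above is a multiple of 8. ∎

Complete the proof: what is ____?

4u(u + 1)

(2u+1)^2 - 1 = 4u^2 + 4u + 1 - 1 = 4u^2 + 4u = 4u(u+1).
Since u and u+1 are consecutive, u(u+1) is even, and 4·(even) is a multiple of 8.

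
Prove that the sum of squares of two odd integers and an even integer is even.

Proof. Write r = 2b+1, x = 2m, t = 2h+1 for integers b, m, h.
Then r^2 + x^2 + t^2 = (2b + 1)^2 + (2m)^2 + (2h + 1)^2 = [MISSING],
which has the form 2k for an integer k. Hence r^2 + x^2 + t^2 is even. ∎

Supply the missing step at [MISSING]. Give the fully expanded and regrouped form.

(2b + 1)^2 + (2m)^2 + (2h + 1)^2 = 4b^2 + 4b + 4h^2 + 4h + 4m^2 + 2
= 2(2b^2 + 2b + 2h^2 + 2h + 2m^2 + 1).
Since 2b^2 + 2b + 2h^2 + 2h + 2m^2 + 1 is an integer, the sum of squares is of the form 2k for an integer k.

2(2b^2 + 2b + 2h^2 + 2h + 2m^2 + 1)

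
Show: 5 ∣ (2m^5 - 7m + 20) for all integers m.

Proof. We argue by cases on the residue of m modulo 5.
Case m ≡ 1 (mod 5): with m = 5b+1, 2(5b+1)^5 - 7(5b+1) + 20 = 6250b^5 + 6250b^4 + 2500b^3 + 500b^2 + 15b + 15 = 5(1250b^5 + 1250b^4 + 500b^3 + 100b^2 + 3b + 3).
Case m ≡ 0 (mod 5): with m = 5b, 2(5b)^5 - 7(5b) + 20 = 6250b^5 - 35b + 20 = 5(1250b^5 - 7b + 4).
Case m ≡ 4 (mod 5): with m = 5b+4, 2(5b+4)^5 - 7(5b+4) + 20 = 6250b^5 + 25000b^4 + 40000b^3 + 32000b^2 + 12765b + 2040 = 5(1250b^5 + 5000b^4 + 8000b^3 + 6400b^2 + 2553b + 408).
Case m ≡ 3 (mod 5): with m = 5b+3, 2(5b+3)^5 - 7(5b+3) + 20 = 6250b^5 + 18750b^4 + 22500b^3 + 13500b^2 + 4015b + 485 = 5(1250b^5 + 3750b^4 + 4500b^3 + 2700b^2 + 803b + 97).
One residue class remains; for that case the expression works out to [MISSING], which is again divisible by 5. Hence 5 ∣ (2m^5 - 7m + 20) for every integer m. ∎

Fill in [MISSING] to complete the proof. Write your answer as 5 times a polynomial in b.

5(1250b^5 + 2500b^4 + 2000b^3 + 800b^2 + 153b + 14)

Only m ≡ 2 (mod 5) is unaccounted for. Put m = 5b+2:
2(5b+2)^5 - 7(5b+2) + 20 expands to 6250b^5 + 12500b^4 + 10000b^3 + 4000b^2 + 765b + 70,
and factoring out 5 leaves 5(1250b^5 + 2500b^4 + 2000b^3 + 800b^2 + 153b + 14).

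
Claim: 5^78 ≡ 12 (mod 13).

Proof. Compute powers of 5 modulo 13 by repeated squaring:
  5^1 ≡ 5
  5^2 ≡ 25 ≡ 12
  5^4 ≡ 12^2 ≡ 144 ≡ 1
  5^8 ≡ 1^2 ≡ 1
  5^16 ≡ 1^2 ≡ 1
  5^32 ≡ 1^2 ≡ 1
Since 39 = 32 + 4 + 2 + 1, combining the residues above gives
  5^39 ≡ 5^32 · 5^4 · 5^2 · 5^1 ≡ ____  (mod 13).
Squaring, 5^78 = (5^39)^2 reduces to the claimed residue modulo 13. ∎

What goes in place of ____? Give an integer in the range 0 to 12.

8

Multiply the listed residues: 1 · 1 · 12 · 5 = 1 → 12 → 60.
Reducing modulo 13: 60 = 4·13 + 8, so 5^39 ≡ 8.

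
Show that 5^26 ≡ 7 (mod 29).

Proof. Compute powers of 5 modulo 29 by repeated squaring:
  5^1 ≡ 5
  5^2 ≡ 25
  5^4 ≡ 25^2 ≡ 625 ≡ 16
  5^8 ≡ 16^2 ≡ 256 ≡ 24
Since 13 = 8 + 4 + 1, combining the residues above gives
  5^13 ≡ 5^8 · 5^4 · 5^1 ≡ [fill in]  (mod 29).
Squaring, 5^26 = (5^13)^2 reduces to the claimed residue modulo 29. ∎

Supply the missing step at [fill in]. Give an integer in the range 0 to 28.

Multiply the listed residues: 24 · 16 · 5 = 384 → 1920.
Reducing modulo 29: 1920 = 66·29 + 6, so 5^13 ≡ 6.

6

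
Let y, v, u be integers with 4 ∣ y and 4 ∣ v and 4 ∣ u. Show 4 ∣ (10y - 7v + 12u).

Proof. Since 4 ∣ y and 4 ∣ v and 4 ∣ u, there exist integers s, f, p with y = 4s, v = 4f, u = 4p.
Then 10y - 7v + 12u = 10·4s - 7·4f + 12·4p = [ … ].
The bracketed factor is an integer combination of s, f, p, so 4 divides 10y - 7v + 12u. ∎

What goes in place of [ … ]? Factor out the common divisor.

Each term has a factor of 4: 10·4s - 7·4f + 12·4p = 4·(-7f + 12p + 10s).
Since -7f + 12p + 10s is an integer, 4 ∣ (10y - 7v + 12u).

4(-7f + 12p + 10s)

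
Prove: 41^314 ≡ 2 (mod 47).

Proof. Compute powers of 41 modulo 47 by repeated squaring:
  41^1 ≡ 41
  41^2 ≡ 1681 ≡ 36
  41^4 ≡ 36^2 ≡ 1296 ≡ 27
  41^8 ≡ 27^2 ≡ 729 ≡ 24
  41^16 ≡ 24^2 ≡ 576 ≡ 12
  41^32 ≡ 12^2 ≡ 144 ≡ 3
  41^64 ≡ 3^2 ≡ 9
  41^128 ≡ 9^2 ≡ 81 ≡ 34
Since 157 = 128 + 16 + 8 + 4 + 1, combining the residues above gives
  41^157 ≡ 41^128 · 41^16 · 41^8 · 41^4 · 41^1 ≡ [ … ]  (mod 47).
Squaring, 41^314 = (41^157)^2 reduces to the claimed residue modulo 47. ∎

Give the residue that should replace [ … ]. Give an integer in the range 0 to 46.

40

41^128 · 41^16 · 41^8 · 41^4 · 41^1 ≡ 34 · 12 · 24 · 27 · 41 = 10839744.
10839744 mod 47 = 40, so 41^157 ≡ 40 (mod 47).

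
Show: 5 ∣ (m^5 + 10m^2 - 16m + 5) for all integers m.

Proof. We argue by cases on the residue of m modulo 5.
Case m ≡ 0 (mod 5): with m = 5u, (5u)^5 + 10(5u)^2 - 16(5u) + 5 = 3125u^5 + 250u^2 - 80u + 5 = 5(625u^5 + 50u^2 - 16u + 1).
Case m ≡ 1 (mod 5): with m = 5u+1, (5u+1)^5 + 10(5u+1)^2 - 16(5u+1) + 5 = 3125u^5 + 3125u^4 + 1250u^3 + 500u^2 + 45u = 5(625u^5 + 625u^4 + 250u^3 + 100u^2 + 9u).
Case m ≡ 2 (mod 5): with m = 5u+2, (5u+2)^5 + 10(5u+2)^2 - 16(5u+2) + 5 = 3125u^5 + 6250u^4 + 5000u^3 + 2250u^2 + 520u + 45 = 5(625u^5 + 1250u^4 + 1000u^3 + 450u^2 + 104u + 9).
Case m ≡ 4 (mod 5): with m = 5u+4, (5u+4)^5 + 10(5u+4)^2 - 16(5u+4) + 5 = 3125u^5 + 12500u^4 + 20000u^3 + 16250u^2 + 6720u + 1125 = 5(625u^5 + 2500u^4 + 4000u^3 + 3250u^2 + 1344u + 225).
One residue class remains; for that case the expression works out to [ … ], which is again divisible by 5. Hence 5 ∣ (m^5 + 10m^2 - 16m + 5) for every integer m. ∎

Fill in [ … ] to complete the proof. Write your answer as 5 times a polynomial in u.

5(625u^5 + 1875u^4 + 2250u^3 + 1400u^2 + 449u + 58)

Only m ≡ 3 (mod 5) is unaccounted for. Put m = 5u+3:
(5u+3)^5 + 10(5u+3)^2 - 16(5u+3) + 5 expands to 3125u^5 + 9375u^4 + 11250u^3 + 7000u^2 + 2245u + 290,
and factoring out 5 leaves 5(625u^5 + 1875u^4 + 2250u^3 + 1400u^2 + 449u + 58).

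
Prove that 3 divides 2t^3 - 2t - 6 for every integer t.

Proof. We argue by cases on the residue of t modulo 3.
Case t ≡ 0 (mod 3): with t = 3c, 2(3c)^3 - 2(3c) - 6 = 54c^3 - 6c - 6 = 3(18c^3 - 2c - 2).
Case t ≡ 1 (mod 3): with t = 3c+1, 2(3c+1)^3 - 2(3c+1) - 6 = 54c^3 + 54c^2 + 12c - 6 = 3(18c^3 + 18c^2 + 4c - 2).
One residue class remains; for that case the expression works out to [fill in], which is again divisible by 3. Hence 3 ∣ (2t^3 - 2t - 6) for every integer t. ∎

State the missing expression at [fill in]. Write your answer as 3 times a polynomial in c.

The residues treated are {0, 1}, so the missing case is t ≡ 2 (mod 3); write t = 3c+2.
Then 2(3c+2)^3 - 2(3c+2) - 6 = 54c^3 + 108c^2 + 66c + 6 = 3(18c^3 + 36c^2 + 22c + 2).

3(18c^3 + 36c^2 + 22c + 2)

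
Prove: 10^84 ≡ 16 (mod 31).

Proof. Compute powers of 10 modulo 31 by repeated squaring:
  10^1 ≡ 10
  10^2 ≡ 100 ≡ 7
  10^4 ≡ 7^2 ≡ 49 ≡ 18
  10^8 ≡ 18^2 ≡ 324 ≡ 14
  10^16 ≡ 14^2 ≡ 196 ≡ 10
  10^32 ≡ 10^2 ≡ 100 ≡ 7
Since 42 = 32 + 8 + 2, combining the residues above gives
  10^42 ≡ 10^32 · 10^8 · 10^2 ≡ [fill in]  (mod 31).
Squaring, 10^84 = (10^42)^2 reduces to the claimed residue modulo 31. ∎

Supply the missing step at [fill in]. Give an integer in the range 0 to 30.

10^32 · 10^8 · 10^2 ≡ 7 · 14 · 7 = 686.
686 mod 31 = 4, so 10^42 ≡ 4 (mod 31).

4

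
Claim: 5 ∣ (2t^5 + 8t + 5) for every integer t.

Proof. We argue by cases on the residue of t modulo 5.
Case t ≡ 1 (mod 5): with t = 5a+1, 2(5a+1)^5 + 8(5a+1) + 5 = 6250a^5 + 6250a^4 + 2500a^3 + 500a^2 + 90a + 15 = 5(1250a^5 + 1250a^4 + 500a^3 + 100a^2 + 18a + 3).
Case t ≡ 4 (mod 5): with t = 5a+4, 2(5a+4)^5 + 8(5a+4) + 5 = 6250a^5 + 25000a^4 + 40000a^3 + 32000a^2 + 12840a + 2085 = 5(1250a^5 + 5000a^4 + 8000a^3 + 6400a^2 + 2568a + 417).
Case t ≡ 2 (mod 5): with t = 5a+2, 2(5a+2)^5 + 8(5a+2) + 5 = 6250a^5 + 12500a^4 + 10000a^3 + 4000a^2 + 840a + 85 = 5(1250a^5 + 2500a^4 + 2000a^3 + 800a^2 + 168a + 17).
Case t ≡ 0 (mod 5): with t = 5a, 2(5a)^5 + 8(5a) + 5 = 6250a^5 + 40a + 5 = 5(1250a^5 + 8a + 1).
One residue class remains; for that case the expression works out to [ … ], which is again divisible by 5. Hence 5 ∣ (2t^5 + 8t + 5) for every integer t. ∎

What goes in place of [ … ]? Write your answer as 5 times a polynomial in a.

The residues treated are {1, 4, 2, 0}, so the missing case is t ≡ 3 (mod 5); write t = 5a+3.
Then 2(5a+3)^5 + 8(5a+3) + 5 = 6250a^5 + 18750a^4 + 22500a^3 + 13500a^2 + 4090a + 515 = 5(1250a^5 + 3750a^4 + 4500a^3 + 2700a^2 + 818a + 103).

5(1250a^5 + 3750a^4 + 4500a^3 + 2700a^2 + 818a + 103)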